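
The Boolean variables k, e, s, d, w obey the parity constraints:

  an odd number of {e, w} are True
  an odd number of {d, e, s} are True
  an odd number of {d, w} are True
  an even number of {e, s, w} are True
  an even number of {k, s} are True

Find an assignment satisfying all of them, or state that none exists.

k=T, e=F, s=T, d=F, w=T

{e, w}: 1 true → odd ✓
{d, e, s}: 1 true → odd ✓
{d, w}: 1 true → odd ✓
{e, s, w}: 2 true → even ✓
{k, s}: 2 true → even ✓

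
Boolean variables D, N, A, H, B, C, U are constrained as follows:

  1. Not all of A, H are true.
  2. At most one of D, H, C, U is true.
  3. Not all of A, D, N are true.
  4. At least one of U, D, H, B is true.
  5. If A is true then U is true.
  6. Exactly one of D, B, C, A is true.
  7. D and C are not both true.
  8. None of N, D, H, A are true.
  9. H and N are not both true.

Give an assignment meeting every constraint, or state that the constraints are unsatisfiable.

D: False; N: False; A: False; H: False; B: True; C: False; U: False

  (1) {A, H}: 0/2 true — not all ✓
  (2) {D, H, C, U}: 0 true — at most one ✓
  (3) {A, D, N}: 0/3 true — not all ✓
  (4) {U, D, H, B}: 1 true — at least one ✓
  (5) A=F ⇒ U: vacuous ✓
  (6) {D, B, C, A}: 1 true — exactly one ✓
  (7) D=F, C=F — not both ✓
  (8) {N, D, H, A}: 0 true — none ✓
  (9) H=F, N=F — not both ✓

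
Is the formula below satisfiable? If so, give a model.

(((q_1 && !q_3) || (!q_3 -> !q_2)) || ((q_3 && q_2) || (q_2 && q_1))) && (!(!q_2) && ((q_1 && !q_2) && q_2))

The formula is unsatisfiable.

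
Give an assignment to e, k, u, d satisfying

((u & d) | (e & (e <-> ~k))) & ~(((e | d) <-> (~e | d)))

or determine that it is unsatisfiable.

e=T; k=F; u=F; d=F

  (u & d) | (e & (e <-> ~k)) = True
    u & d = False
    e & (e <-> ~k) = True
      e <-> ~k = True
        ~k = True
  ~(((e | d) <-> (~e | d))) = True
    (e | d) <-> (~e | d) = False
      e | d = True
      ~e | d = False
        ~e = False
Both conjuncts True, so the formula holds.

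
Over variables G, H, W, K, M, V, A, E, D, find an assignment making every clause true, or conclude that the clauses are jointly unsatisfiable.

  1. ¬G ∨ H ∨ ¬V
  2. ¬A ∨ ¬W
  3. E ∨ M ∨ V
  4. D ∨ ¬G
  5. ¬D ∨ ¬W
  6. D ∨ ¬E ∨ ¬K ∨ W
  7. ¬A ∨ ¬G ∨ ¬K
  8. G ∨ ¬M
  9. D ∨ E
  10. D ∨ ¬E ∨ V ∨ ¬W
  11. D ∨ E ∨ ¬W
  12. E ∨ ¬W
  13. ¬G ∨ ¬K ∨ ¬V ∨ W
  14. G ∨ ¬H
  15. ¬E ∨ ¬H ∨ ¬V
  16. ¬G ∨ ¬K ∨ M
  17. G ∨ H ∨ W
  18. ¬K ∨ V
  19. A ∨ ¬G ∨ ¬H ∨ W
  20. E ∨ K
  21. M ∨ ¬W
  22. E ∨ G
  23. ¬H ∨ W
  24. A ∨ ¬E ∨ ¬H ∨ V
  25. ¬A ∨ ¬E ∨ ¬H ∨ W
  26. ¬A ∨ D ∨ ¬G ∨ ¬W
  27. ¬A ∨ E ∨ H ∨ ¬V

G = True, H = False, W = False, K = False, M = False, V = False, A = False, E = True, D = True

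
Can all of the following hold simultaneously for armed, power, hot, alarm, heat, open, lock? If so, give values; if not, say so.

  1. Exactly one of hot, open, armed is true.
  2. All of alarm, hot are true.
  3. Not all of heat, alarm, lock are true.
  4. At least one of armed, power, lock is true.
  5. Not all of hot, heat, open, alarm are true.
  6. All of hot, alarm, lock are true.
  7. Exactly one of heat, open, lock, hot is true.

Unsatisfiable — no assignment works.

Case lock = True:
  (2) forces alarm = True.
  (2) forces hot = True.
  Constraint (7) is violated (lock=T, hot=T) — contradiction.
Case lock = False:
  Constraint (6) is violated (lock=F) — contradiction.
Both cases fail — unsatisfiable.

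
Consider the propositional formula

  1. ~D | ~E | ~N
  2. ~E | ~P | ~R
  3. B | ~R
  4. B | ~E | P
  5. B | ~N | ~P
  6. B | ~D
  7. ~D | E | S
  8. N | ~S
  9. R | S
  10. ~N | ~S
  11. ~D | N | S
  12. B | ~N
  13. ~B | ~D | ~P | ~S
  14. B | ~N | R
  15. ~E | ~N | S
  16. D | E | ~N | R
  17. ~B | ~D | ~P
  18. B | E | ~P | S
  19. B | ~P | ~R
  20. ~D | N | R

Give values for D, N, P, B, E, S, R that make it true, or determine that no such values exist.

D=F, N=F, P=F, B=T, E=F, S=F, R=T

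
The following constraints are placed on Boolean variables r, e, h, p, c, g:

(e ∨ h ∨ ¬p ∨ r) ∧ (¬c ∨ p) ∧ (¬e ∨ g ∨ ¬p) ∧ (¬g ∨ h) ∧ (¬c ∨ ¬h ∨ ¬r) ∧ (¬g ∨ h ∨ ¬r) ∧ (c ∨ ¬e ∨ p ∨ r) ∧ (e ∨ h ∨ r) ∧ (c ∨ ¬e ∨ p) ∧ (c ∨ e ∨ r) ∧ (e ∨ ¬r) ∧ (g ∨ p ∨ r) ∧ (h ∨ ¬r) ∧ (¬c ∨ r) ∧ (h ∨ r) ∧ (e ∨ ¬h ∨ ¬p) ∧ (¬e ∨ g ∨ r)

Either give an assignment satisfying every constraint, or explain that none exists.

r=F, e=T, h=T, p=T, c=F, g=T

Set r = False.
  then (¬c ∨ r) forces c = False.
  then (h ∨ r) forces h = True.
  then (c ∨ e ∨ r) forces e = True.
  then (¬e ∨ g ∨ r) forces g = True.
  then (c ∨ ¬e ∨ p ∨ r) forces p = True.
All clauses satisfied.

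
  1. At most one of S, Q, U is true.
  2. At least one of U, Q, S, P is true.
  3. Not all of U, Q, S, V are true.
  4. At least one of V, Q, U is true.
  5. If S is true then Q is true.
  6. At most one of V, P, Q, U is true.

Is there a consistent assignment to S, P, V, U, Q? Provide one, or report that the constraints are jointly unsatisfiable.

S = False, P = False, V = False, U = True, Q = False

  (1) {S, Q, U}: 1 true — at most one ✓
  (2) {U, Q, S, P}: 1 true — at least one ✓
  (3) {U, Q, S, V}: 1/4 true — not all ✓
  (4) {V, Q, U}: 1 true — at least one ✓
  (5) S=F ⇒ Q: vacuous ✓
  (6) {V, P, Q, U}: 1 true — at most one ✓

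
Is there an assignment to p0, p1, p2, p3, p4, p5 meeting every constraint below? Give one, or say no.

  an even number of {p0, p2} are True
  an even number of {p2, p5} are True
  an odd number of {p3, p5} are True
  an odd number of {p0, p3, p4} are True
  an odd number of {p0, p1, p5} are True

p0=F, p1=T, p2=F, p3=T, p4=F, p5=F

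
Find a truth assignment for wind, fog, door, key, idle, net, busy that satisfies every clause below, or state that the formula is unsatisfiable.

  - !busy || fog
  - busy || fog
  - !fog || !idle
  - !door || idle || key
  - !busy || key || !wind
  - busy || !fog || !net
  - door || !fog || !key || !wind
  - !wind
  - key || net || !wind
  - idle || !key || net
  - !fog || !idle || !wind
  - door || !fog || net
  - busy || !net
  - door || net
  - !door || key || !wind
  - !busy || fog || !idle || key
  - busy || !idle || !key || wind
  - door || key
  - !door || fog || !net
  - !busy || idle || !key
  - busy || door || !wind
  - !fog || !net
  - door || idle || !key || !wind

Unsatisfiable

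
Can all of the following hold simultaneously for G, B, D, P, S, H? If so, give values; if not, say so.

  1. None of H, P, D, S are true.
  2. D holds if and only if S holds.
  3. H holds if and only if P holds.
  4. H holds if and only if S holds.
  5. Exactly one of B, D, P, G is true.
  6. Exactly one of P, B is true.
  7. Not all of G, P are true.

G = False, B = True, D = False, P = False, S = False, H = False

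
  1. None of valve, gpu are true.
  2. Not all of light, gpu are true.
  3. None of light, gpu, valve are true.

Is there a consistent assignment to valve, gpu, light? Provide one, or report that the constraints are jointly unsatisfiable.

valve=F, gpu=F, light=F

  (1) {valve, gpu}: 0 true — none ✓
  (2) {light, gpu}: 0/2 true — not all ✓
  (3) {light, gpu, valve}: 0 true — none ✓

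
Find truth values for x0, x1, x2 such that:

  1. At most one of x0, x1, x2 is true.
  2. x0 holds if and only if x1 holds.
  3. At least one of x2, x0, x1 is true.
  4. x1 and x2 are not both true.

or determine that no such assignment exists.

x0 = False, x1 = False, x2 = True

  (1) {x0, x1, x2}: 1 true — at most one ✓
  (2) x0=F, x1=F — same ✓
  (3) {x2, x0, x1}: 1 true — at least one ✓
  (4) x1=F, x2=T — not both ✓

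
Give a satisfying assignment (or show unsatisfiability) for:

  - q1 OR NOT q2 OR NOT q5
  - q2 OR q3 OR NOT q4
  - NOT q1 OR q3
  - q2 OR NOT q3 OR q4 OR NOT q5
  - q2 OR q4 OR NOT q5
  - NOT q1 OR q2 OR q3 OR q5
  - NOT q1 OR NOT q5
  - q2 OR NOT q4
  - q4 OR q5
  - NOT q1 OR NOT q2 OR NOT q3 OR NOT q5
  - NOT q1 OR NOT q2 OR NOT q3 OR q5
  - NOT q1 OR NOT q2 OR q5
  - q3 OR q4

q1: False, q2: True, q3: True, q4: True, q5: False

Try q1 = True:
  (NOT q1 OR q3) forces q3 = True.
  (NOT q1 OR NOT q5) forces q5 = False.
  (q4 OR q5) forces q4 = True.
  (q2 OR NOT q4) forces q2 = True.
  clause (NOT q1 OR NOT q2 OR NOT q3 OR q5) is falsified — backtrack.
So q1 = False.
Set q2 = True.
  then (q1 OR NOT q2 OR NOT q5) forces q5 = False.
  then (q4 OR q5) forces q4 = True.
Set q3 = True.
All clauses satisfied.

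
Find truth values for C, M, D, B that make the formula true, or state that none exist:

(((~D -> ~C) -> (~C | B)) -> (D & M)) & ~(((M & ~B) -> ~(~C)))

C: False, M: True, D: True, B: False

  ((~D -> ~C) -> (~C | B)) -> (D & M) = True
    (~D -> ~C) -> (~C | B) = True
      ~D -> ~C = True
        ~D = False
        ~C = True
      ~C | B = True
        ~C = True
    D & M = True
  ~(((M & ~B) -> ~(~C))) = True
    (M & ~B) -> ~(~C) = False
      M & ~B = True
        ~B = True
      ~(~C) = False
        ~C = True
Both conjuncts True, so the formula holds.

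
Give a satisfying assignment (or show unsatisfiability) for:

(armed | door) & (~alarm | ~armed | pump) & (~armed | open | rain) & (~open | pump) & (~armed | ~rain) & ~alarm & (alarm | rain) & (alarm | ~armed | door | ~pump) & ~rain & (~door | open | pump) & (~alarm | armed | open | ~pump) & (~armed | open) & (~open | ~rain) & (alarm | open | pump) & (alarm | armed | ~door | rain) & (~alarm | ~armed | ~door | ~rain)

No satisfying assignment exists.

Case rain = True:
  Clause (~rain) is falsified — contradiction.
Case rain = False:
  (~alarm) forces alarm = False.
  Clause (alarm | rain) is falsified — contradiction.
Both cases fail, so the formula is unsatisfiable.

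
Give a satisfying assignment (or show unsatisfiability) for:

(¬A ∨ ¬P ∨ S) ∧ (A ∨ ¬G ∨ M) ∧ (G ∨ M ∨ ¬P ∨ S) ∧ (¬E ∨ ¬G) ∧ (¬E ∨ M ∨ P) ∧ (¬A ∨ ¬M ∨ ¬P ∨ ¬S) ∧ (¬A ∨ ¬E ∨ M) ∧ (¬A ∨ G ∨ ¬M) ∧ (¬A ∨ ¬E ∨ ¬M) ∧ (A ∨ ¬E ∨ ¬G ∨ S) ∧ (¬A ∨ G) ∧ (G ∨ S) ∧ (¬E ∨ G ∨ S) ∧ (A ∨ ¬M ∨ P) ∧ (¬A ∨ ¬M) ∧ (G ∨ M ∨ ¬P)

E=T, A=F, M=T, G=F, S=T, P=T

Set E = True.
  then (¬E ∨ ¬G) forces G = False.
  then (¬A ∨ G) forces A = False.
  then (G ∨ S) forces S = True.
Set M = True.
  then (A ∨ ¬M ∨ P) forces P = True.
All clauses satisfied.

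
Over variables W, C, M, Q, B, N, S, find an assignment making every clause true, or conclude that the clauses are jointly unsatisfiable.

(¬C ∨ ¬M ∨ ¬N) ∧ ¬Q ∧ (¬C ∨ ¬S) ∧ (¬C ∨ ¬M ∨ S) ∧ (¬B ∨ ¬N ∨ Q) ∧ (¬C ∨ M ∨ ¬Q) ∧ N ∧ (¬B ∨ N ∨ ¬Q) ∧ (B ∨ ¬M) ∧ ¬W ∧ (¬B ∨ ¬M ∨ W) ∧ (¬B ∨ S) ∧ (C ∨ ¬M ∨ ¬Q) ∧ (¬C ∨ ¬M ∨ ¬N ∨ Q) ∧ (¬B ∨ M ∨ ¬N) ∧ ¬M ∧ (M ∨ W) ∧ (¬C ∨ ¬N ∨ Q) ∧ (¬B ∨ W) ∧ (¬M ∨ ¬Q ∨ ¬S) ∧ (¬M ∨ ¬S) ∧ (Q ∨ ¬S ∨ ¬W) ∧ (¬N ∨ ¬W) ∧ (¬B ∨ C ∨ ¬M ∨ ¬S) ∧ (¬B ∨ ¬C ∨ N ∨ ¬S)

Unsatisfiable — no assignment works.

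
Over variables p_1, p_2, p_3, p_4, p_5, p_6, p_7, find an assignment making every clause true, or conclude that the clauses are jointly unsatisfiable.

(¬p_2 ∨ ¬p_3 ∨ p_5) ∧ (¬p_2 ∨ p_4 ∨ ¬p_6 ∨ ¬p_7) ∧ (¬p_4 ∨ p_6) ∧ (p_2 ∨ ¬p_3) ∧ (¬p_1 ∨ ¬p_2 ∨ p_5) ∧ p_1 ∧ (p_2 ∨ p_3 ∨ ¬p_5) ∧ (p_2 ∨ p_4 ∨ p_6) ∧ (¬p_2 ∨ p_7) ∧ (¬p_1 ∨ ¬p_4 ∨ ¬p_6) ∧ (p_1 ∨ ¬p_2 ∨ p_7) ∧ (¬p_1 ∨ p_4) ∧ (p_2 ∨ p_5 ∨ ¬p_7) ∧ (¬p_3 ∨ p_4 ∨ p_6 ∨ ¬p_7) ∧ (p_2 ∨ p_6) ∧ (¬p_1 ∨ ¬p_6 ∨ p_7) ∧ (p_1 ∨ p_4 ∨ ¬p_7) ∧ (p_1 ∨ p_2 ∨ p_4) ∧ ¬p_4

The formula is unsatisfiable.

Case p_1 = True:
  (¬p_1 ∨ p_4) forces p_4 = True.
  Clause (¬p_4) is falsified — contradiction.
Case p_1 = False:
  Clause (p_1) is falsified — contradiction.
Both cases fail, so the formula is unsatisfiable.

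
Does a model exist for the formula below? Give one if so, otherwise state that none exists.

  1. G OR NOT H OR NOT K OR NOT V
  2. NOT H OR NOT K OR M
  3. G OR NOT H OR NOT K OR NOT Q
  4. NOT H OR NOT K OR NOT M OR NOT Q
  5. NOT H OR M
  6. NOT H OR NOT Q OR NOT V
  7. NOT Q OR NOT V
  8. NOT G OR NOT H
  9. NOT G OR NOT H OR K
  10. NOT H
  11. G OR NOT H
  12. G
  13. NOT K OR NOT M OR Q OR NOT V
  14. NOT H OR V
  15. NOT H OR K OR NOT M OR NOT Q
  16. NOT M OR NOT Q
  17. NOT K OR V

Unit clause (NOT H) forces H = False.
Unit clause (G) forces G = True.
Set V = True.
  then (NOT Q OR NOT V) forces Q = False.
Set K = False.
Set M = False.
All clauses satisfied.

V=T; K=F; H=F; M=F; G=T; Q=F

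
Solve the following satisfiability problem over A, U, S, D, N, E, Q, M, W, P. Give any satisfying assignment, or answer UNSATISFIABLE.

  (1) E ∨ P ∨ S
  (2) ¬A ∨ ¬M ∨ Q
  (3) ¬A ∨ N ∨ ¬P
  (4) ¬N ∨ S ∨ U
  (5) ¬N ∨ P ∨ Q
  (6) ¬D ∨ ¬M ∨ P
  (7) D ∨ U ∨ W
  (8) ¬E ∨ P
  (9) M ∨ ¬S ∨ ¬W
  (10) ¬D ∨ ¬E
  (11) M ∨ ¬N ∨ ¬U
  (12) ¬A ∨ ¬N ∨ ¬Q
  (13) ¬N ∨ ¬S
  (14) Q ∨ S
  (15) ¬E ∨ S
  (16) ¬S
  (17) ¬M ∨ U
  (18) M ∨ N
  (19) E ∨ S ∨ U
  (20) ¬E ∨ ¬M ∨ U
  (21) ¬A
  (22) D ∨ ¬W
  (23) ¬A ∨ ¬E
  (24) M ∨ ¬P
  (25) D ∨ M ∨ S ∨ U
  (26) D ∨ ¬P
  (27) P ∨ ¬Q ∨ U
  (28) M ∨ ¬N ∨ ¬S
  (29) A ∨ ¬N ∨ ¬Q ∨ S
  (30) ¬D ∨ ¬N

Unit clause (¬S) forces S = False.
Unit clause (¬A) forces A = False.
In (Q ∨ S) only Q is left, so Q = True.
In (¬E ∨ S) only ¬E is left, so E = False.
In (E ∨ S ∨ U) only U is left, so U = True.
In (A ∨ ¬N ∨ ¬Q ∨ S) only ¬N is left, so N = False.
In (E ∨ P ∨ S) only P is left, so P = True.
In (M ∨ N) only M is left, so M = True.
In (D ∨ ¬P) only D is left, so D = True.
Set W = True.
All clauses satisfied.

A = False, U = True, S = False, D = True, N = False, E = False, Q = True, M = True, W = True, P = True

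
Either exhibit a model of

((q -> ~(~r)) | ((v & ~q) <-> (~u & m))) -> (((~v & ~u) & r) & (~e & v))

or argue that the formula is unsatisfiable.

r: False, q: True, v: False, e: True, m: True, u: False

  ((q -> ~(~r)) | ((v & ~q) <-> (~u & m))) -> (((~v & ~u) & r) & (~e & v)) = True
    (q -> ~(~r)) | ((v & ~q) <-> (~u & m)) = False
      q -> ~(~r) = False
        ~(~r) = False
          ~r = True
      (v & ~q) <-> (~u & m) = False
        v & ~q = False
          ~q = False
        ~u & m = True
          ~u = True
    ((~v & ~u) & r) & (~e & v) = False
      (~v & ~u) & r = False
        ~v & ~u = True
          ~v = True
          ~u = True
      ~e & v = False
        ~e = False
The formula evaluates to True.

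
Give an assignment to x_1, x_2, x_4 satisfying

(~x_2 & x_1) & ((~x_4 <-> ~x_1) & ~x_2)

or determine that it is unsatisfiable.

x_1=T; x_2=F; x_4=T

  ~x_2 & x_1 = True
    ~x_2 = True
  (~x_4 <-> ~x_1) & ~x_2 = True
    ~x_4 <-> ~x_1 = True
      ~x_4 = False
      ~x_1 = False
    ~x_2 = True
Both conjuncts True, so the formula holds.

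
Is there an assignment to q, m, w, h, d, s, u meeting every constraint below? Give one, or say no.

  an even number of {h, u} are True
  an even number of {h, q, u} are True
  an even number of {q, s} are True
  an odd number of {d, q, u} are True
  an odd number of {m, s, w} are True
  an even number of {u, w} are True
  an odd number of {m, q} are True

q: False; m: True; w: False; h: False; d: True; s: False; u: False

{h, u}: 0 true → even ✓
{h, q, u}: 0 true → even ✓
{q, s}: 0 true → even ✓
{d, q, u}: 1 true → odd ✓
{m, s, w}: 1 true → odd ✓
{u, w}: 0 true → even ✓
{m, q}: 1 true → odd ✓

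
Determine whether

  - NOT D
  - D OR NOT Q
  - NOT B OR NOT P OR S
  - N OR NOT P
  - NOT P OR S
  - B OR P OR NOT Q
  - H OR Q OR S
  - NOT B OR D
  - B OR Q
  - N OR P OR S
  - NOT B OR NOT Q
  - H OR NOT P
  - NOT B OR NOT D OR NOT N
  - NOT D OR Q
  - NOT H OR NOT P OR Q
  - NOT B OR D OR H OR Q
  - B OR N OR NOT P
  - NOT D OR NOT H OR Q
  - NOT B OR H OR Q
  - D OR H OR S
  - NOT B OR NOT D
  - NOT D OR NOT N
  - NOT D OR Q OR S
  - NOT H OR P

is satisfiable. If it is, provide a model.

Case D = True:
  Clause (NOT D) is falsified — contradiction.
Case D = False:
  (D OR NOT Q) forces Q = False.
  (NOT B OR D) forces B = False.
  Clause (B OR Q) is falsified — contradiction.
Both cases fail, so the formula is unsatisfiable.

The formula is unsatisfiable.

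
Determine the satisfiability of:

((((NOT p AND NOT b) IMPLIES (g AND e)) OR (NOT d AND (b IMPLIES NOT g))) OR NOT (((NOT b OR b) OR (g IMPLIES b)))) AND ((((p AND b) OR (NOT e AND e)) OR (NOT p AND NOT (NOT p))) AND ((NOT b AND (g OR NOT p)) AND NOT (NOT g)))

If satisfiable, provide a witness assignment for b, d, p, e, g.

Unsatisfiable — no assignment works.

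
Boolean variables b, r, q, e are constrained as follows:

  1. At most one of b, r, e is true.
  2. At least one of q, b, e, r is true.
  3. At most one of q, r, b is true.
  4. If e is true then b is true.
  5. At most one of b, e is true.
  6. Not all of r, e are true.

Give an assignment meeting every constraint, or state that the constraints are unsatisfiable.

b: False, r: True, q: False, e: False

  (1) {b, r, e}: 1 true — at most one ✓
  (2) {q, b, e, r}: 1 true — at least one ✓
  (3) {q, r, b}: 1 true — at most one ✓
  (4) e=F ⇒ b: vacuous ✓
  (5) {b, e}: 0 true — at most one ✓
  (6) {r, e}: 1/2 true — not all ✓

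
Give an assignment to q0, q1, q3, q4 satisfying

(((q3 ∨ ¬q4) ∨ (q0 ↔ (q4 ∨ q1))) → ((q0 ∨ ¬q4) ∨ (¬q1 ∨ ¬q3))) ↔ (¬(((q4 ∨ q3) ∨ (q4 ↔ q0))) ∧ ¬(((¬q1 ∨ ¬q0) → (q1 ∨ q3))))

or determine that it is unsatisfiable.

q0 = False, q1 = True, q3 = True, q4 = True

  (((q3 ∨ ¬q4) ∨ (q0 ↔ (q4 ∨ q1))) → ((q0 ∨ ¬q4) ∨ (¬q1 ∨ ¬q3))) ↔ (¬(((q4 ∨ q3) ∨ (q4 ↔ q0))) ∧ ¬(((¬q1 ∨ ¬q0) → (q1 ∨ q3)))) = True
    ((q3 ∨ ¬q4) ∨ (q0 ↔ (q4 ∨ q1))) → ((q0 ∨ ¬q4) ∨ (¬q1 ∨ ¬q3)) = False
      (q3 ∨ ¬q4) ∨ (q0 ↔ (q4 ∨ q1)) = True
        q3 ∨ ¬q4 = True
          ¬q4 = False
        q0 ↔ (q4 ∨ q1) = False
          q4 ∨ q1 = True
      (q0 ∨ ¬q4) ∨ (¬q1 ∨ ¬q3) = False
        q0 ∨ ¬q4 = False
          ¬q4 = False
        ¬q1 ∨ ¬q3 = False
          ¬q1 = False
          ¬q3 = False
    ¬(((q4 ∨ q3) ∨ (q4 ↔ q0))) ∧ ¬(((¬q1 ∨ ¬q0) → (q1 ∨ q3))) = False
      ¬(((q4 ∨ q3) ∨ (q4 ↔ q0))) = False
        (q4 ∨ q3) ∨ (q4 ↔ q0) = True
          q4 ∨ q3 = True
          q4 ↔ q0 = False
      ¬(((¬q1 ∨ ¬q0) → (q1 ∨ q3))) = False
        (¬q1 ∨ ¬q0) → (q1 ∨ q3) = True
          ¬q1 ∨ ¬q0 = True
            ¬q1 = False
            ¬q0 = True
          q1 ∨ q3 = True
The formula evaluates to True.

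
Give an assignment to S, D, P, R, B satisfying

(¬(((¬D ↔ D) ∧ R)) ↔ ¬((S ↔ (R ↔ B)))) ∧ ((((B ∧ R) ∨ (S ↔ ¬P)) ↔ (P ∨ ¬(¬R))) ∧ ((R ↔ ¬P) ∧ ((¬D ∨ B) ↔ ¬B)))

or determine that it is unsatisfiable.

S = True, D = False, P = False, R = True, B = False

  ¬(((¬D ↔ D) ∧ R)) ↔ ¬((S ↔ (R ↔ B))) = True
    ¬(((¬D ↔ D) ∧ R)) = True
      (¬D ↔ D) ∧ R = False
        ¬D ↔ D = False
          ¬D = True
    ¬((S ↔ (R ↔ B))) = True
      S ↔ (R ↔ B) = False
        R ↔ B = False
  (((B ∧ R) ∨ (S ↔ ¬P)) ↔ (P ∨ ¬(¬R))) ∧ ((R ↔ ¬P) ∧ ((¬D ∨ B) ↔ ¬B)) = True
    ((B ∧ R) ∨ (S ↔ ¬P)) ↔ (P ∨ ¬(¬R)) = True
      (B ∧ R) ∨ (S ↔ ¬P) = True
        B ∧ R = False
        S ↔ ¬P = True
          ¬P = True
      P ∨ ¬(¬R) = True
        ¬(¬R) = True
          ¬R = False
    (R ↔ ¬P) ∧ ((¬D ∨ B) ↔ ¬B) = True
      R ↔ ¬P = True
        ¬P = True
      (¬D ∨ B) ↔ ¬B = True
        ¬D ∨ B = True
          ¬D = True
        ¬B = True
Both conjuncts True, so the formula holds.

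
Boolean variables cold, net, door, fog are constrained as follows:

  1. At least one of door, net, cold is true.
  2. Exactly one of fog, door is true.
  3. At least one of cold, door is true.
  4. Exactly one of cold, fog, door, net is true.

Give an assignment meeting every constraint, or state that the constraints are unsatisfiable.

cold=F, net=F, door=T, fog=F

  (1) {door, net, cold}: 1 true — at least one ✓
  (2) {fog, door}: 1 true — exactly one ✓
  (3) {cold, door}: 1 true — at least one ✓
  (4) {cold, fog, door, net}: 1 true — exactly one ✓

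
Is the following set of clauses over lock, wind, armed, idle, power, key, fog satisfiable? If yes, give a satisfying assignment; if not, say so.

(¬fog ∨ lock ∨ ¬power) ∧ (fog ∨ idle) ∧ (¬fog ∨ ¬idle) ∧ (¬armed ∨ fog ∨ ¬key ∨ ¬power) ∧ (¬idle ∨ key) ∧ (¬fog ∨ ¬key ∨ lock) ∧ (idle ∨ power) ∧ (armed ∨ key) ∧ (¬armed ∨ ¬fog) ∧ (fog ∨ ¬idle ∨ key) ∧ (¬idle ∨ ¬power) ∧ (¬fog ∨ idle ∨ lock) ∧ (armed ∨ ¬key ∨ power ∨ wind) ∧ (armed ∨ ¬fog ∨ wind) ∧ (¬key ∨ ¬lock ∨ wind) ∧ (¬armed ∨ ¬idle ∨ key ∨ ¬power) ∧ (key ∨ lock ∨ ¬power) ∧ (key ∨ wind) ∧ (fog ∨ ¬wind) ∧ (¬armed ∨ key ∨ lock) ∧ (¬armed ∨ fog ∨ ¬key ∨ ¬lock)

Set lock = False.
Set wind = False.
  then (key ∨ wind) forces key = True.
  then (¬fog ∨ ¬key ∨ lock) forces fog = False.
  then (fog ∨ idle) forces idle = True.
  then (¬idle ∨ ¬power) forces power = False.
  then (armed ∨ ¬key ∨ power ∨ wind) forces armed = True.
All clauses satisfied.

lock = False, wind = False, armed = True, idle = True, power = False, key = True, fog = False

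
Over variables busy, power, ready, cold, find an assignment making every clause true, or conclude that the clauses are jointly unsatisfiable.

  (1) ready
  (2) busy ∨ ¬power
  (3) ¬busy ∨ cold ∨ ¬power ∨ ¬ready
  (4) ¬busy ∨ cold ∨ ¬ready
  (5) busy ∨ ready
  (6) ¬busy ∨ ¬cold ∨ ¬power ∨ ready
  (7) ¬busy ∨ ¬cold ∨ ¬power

busy = False; power = False; ready = True; cold = False

Unit clause (ready) forces ready = True.
Set busy = False.
  then (busy ∨ ¬power) forces power = False.
Set cold = False.
Check each clause:
  (ready): ready holds.
  (busy ∨ ¬power): ¬power holds.
  (¬busy ∨ cold ∨ ¬power ∨ ¬ready): ¬busy holds.
  (¬busy ∨ cold ∨ ¬ready): ¬busy holds.
  (busy ∨ ready): ready holds.
  (¬busy ∨ ¬cold ∨ ¬power ∨ ready): ¬busy holds.
  (¬busy ∨ ¬cold ∨ ¬power): ¬busy holds.
All clauses satisfied.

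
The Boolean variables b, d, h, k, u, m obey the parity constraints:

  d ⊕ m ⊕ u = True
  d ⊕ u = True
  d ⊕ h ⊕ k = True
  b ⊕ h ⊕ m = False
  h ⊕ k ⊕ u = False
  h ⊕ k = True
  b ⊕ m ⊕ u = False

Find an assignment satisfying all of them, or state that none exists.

b=T; d=F; h=T; k=F; u=T; m=F

d ⊕ m ⊕ u = F ⊕ F ⊕ T = True ✓
d ⊕ u = F ⊕ T = True ✓
d ⊕ h ⊕ k = F ⊕ T ⊕ F = True ✓
b ⊕ h ⊕ m = T ⊕ T ⊕ F = False ✓
h ⊕ k ⊕ u = T ⊕ F ⊕ T = False ✓
h ⊕ k = T ⊕ F = True ✓
b ⊕ m ⊕ u = T ⊕ F ⊕ T = False ✓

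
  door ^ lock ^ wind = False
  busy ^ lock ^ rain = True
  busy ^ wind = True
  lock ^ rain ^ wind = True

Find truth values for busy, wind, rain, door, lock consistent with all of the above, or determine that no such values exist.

Adding constraints 2, 3, 4 mod 2: every variable appears an even number of times on the left, so the left side is 0.
But the right sides sum to 1 (mod 2). 0 ≠ 1 — the system is inconsistent.

Unsatisfiable — no assignment works.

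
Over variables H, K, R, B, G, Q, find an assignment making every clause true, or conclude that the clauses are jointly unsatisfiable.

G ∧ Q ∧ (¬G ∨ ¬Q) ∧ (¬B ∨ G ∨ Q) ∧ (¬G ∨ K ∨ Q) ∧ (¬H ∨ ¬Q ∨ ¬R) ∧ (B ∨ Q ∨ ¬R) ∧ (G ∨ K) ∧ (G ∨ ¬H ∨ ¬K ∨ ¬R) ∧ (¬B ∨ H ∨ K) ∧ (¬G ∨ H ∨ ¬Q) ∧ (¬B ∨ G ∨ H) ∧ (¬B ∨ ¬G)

The formula is unsatisfiable.

Case G = True:
  (Q) forces Q = True.
  Clause (¬G ∨ ¬Q) is falsified — contradiction.
Case G = False:
  Clause (G) is falsified — contradiction.
Both cases fail, so the formula is unsatisfiable.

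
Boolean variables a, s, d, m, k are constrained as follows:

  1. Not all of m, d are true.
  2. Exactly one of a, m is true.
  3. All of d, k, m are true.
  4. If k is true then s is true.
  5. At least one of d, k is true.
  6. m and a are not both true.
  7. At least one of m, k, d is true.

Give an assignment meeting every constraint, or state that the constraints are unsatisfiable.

Case d = True:
  (1) with d=T forces m = False.
  Constraint (3) is violated (m=F) — contradiction.
Case d = False:
  Constraint (3) is violated (d=F) — contradiction.
Both cases fail — unsatisfiable.

Unsatisfiable — no assignment works.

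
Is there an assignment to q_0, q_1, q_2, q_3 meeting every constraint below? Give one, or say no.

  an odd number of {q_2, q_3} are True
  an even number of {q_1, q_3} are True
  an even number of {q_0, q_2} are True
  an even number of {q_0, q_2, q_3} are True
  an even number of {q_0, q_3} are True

Adding constraints 1, 3, 5 mod 2: every variable appears an even number of times on the left, so the left side is 0.
But the right sides sum to 1 (mod 2). 0 ≠ 1 — the system is inconsistent.

No satisfying assignment exists.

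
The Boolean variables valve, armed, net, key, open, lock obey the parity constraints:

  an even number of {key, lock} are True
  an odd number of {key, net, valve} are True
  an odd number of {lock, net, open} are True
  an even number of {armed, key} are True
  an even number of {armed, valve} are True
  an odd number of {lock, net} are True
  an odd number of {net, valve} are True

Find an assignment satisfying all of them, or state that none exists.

valve: False, armed: False, net: True, key: False, open: False, lock: False

{key, lock}: 0 true → even ✓
{key, net, valve}: 1 true → odd ✓
{lock, net, open}: 1 true → odd ✓
{armed, key}: 0 true → even ✓
{armed, valve}: 0 true → even ✓
{lock, net}: 1 true → odd ✓
{net, valve}: 1 true → odd ✓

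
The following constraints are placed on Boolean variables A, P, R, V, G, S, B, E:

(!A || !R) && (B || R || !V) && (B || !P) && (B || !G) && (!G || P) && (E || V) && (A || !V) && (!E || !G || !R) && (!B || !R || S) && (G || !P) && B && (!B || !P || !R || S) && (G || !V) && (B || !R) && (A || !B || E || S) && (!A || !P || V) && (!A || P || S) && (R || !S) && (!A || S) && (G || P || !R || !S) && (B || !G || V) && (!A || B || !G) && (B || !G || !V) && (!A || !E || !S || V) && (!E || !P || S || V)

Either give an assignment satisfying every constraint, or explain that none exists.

A = False, P = False, R = False, V = False, G = False, S = False, B = True, E = True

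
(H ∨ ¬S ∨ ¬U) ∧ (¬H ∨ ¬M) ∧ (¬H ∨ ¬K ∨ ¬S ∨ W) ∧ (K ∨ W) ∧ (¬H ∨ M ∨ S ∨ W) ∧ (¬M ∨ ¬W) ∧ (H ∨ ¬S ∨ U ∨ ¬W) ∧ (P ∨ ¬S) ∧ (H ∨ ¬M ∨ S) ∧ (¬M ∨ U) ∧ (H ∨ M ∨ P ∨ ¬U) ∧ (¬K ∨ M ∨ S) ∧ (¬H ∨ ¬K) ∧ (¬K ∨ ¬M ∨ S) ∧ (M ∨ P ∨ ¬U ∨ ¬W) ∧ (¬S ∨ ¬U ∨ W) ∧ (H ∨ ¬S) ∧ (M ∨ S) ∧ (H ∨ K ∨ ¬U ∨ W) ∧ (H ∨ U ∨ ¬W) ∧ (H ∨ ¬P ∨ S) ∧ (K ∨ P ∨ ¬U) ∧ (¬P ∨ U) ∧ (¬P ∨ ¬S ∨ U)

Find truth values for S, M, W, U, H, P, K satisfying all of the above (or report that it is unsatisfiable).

Try S = False:
  (M ∨ S) forces M = True.
  (¬H ∨ ¬M) forces H = False.
  clause (H ∨ ¬M ∨ S) is falsified — backtrack.
So S = True.
  then (P ∨ ¬S) forces P = True.
  then (H ∨ ¬S) forces H = True.
  then (¬P ∨ U) forces U = True.
  then (¬H ∨ ¬M) forces M = False.
  then (¬H ∨ ¬K) forces K = False.
  then (¬S ∨ ¬U ∨ W) forces W = True.
All clauses satisfied.

S=T, M=F, W=T, U=T, H=T, P=T, K=F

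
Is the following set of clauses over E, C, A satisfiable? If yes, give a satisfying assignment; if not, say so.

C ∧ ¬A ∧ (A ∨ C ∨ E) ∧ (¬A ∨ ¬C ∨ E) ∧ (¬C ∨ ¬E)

E = False, C = True, A = False

Unit clause (C) forces C = True.
Unit clause (¬A) forces A = False.
In (¬C ∨ ¬E) only ¬E is left, so E = False.
Check each clause:
  (C): C holds.
  (¬A): ¬A holds.
  (A ∨ C ∨ E): C holds.
  (¬A ∨ ¬C ∨ E): ¬A holds.
  (¬C ∨ ¬E): ¬E holds.
All clauses satisfied.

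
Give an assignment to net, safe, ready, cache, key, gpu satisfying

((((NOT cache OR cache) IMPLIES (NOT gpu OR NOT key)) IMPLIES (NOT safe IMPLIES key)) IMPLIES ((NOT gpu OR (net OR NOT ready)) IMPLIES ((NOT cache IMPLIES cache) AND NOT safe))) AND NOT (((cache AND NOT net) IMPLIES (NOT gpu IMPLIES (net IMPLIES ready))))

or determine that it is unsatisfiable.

The conjunct NOT (((cache AND NOT net) IMPLIES (NOT gpu IMPLIES (net IMPLIES ready)))) is unsatisfiable on its own:
  net = True: this becomes NOT ((False IMPLIES (NOT gpu IMPLIES ready))) = False.
  net = False: this becomes NOT ((cache IMPLIES True)) = False.
So the whole conjunction is unsatisfiable.

No satisfying assignment exists.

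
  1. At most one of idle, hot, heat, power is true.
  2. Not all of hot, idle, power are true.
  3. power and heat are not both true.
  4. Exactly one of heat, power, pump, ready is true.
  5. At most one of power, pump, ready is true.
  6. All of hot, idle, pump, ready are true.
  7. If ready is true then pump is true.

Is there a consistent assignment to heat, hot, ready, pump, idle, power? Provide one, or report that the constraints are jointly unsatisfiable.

Case hot = True:
  (1) with hot=T forces idle = False.
  Constraint (6) is violated (idle=F) — contradiction.
Case hot = False:
  Constraint (6) is violated (hot=F) — contradiction.
Both cases fail — unsatisfiable.

The formula is unsatisfiable.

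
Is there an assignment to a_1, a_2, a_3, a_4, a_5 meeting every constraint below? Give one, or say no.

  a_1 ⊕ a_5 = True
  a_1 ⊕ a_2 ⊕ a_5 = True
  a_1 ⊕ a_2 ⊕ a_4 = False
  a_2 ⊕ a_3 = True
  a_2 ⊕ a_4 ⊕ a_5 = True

a_1=F; a_2=F; a_3=T; a_4=F; a_5=T

a_1 ⊕ a_5 = F ⊕ T = True ✓
a_1 ⊕ a_2 ⊕ a_5 = F ⊕ F ⊕ T = True ✓
a_1 ⊕ a_2 ⊕ a_4 = F ⊕ F ⊕ F = False ✓
a_2 ⊕ a_3 = F ⊕ T = True ✓
a_2 ⊕ a_4 ⊕ a_5 = F ⊕ F ⊕ T = True ✓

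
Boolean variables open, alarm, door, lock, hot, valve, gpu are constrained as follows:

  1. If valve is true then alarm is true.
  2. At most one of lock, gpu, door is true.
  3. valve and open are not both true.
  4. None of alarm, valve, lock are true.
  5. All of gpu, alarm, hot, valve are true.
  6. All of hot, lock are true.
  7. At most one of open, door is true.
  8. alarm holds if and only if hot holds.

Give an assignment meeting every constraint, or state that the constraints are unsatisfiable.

Unsatisfiable — no assignment works.

Case alarm = True:
  Constraint (4) is violated (alarm=T) — contradiction.
Case alarm = False:
  Constraint (5) is violated (alarm=F) — contradiction.
Both cases fail — unsatisfiable.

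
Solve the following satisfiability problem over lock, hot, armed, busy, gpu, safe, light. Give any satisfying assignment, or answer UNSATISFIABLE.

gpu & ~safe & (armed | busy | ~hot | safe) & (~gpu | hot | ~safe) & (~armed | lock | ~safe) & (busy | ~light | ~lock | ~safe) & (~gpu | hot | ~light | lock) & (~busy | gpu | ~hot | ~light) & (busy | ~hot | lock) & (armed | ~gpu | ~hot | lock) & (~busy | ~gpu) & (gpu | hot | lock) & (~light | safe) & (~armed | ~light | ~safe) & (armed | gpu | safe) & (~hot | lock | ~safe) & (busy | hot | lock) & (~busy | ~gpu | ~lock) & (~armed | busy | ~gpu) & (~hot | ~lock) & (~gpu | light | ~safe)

Unit clause (gpu) forces gpu = True.
Unit clause (~safe) forces safe = False.
In (~busy | ~gpu) only ~busy is left, so busy = False.
In (~light | safe) only ~light is left, so light = False.
In (~armed | busy | ~gpu) only ~armed is left, so armed = False.
In (armed | busy | ~hot | safe) only ~hot is left, so hot = False.
In (busy | hot | lock) only lock is left, so lock = True.
All clauses satisfied.

lock = True, hot = False, armed = False, busy = False, gpu = True, safe = False, light = False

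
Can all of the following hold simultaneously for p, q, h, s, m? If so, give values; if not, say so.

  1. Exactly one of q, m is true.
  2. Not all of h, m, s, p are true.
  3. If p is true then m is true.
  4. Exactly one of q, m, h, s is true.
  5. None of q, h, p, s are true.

p: False, q: False, h: False, s: False, m: True

  (1) {q, m}: 1 true — exactly one ✓
  (2) {h, m, s, p}: 1/4 true — not all ✓
  (3) p=F ⇒ m: vacuous ✓
  (4) {q, m, h, s}: 1 true — exactly one ✓
  (5) {q, h, p, s}: 0 true — none ✓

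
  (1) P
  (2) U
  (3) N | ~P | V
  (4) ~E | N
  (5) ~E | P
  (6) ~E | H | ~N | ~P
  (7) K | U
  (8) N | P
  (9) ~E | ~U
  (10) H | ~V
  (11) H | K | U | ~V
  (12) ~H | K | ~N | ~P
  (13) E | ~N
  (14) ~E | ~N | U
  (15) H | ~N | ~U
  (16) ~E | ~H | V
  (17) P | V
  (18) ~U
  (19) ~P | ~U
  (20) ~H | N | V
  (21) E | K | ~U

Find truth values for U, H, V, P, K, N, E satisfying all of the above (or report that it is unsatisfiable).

Unsatisfiable

Case U = True:
  Clause (~U) is falsified — contradiction.
Case U = False:
  Clause (U) is falsified — contradiction.
Both cases fail, so the formula is unsatisfiable.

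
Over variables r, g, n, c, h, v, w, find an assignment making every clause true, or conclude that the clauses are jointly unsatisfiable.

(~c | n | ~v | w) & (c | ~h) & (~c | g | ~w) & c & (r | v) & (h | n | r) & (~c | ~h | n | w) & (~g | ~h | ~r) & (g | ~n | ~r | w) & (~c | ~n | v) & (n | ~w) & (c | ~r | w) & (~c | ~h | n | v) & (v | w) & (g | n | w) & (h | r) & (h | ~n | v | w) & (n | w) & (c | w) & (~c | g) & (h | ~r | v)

r = False; g = True; n = True; c = True; h = True; v = True; w = False

Unit clause (c) forces c = True.
In (~c | g) only g is left, so g = True.
Set r = False.
  then (r | v) forces v = True.
  then (h | r) forces h = True.
Try n = False:
  (~c | n | ~v | w) forces w = True.
  clause (n | ~w) is falsified — backtrack.
So n = True.
Set w = False.
All clauses satisfied.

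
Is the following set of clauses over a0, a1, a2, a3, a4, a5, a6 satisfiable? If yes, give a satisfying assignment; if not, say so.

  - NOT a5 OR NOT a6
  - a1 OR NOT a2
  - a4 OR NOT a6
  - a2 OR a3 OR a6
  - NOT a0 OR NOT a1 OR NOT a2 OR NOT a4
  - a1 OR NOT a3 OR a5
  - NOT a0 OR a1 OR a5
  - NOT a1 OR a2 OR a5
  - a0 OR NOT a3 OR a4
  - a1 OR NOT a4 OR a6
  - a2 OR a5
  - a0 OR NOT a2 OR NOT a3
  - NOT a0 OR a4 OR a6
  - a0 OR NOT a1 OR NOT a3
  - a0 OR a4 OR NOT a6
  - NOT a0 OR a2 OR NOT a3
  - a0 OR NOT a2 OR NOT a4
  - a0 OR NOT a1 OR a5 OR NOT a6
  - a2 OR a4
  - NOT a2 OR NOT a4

Set a0 = False.
Set a1 = True.
  then (a0 OR NOT a1 OR NOT a3) forces a3 = False.
Try a2 = False:
  (a2 OR a3 OR a6) forces a6 = True.
  (NOT a5 OR NOT a6) forces a5 = False.
  clause (NOT a1 OR a2 OR a5) is falsified — backtrack.
So a2 = True.
  then (a0 OR NOT a2 OR NOT a4) forces a4 = False.
  then (a4 OR NOT a6) forces a6 = False.
Set a5 = True.
All clauses satisfied.

a0 = False, a1 = True, a2 = True, a3 = False, a4 = False, a5 = True, a6 = False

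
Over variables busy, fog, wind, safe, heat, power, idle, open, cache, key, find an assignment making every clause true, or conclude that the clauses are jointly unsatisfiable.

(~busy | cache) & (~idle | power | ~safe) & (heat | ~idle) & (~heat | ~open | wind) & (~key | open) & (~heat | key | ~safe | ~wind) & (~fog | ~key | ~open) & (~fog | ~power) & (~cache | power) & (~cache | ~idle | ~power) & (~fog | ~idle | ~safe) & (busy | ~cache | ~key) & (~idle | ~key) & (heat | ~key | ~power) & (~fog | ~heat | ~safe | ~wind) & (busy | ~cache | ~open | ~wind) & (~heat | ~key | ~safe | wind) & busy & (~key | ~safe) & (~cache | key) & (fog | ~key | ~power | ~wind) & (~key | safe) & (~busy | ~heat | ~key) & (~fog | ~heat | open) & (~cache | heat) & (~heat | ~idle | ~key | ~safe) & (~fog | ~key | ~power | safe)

Case busy = True:
  (~busy | cache) forces cache = True.
  (~cache | power) forces power = True.
  (~fog | ~power) forces fog = False.
  (~cache | ~idle | ~power) forces idle = False.
  (~cache | key) forces key = True.
  (~key | open) forces open = True.
  (heat | ~key | ~power) forces heat = True.
  Clause (~busy | ~heat | ~key) is falsified — contradiction.
Case busy = False:
  Clause (busy) is falsified — contradiction.
Both cases fail, so the formula is unsatisfiable.

Unsatisfiable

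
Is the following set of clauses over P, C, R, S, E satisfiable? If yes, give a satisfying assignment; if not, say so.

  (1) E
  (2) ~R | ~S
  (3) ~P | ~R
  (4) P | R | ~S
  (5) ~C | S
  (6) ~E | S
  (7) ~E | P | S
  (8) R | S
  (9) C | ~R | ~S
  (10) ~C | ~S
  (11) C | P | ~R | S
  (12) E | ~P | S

Unit clause (E) forces E = True.
In (~E | S) only S is left, so S = True.
In (~C | ~S) only ~C is left, so C = False.
In (~R | ~S) only ~R is left, so R = False.
In (P | R | ~S) only P is left, so P = True.
All clauses satisfied.

P = True, C = False, R = False, S = True, E = True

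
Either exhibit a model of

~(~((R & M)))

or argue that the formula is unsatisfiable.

M=T, R=T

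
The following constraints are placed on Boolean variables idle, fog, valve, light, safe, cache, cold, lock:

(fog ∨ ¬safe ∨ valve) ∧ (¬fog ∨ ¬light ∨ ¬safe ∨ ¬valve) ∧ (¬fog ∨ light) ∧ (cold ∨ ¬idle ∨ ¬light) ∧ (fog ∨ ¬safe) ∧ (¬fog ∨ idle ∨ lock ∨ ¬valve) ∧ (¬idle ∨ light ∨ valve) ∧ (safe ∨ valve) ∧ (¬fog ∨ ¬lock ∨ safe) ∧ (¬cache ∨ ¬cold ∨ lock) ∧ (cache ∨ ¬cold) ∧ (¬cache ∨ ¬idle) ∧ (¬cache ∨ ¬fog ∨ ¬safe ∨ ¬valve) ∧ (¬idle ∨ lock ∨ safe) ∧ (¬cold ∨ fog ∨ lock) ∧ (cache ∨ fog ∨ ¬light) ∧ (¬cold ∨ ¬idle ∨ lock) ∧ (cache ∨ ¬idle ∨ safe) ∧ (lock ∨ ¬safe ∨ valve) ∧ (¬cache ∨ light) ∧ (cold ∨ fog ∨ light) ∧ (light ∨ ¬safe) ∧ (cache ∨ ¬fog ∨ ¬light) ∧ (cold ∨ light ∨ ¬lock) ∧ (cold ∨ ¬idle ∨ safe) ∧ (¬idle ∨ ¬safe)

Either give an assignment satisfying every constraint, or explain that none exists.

idle=F, fog=F, valve=T, light=T, safe=F, cache=T, cold=T, lock=T

Try idle = True:
  (¬cache ∨ ¬idle) forces cache = False.
  (cache ∨ ¬cold) forces cold = False.
  (cold ∨ ¬idle ∨ ¬light) forces light = False.
  (¬fog ∨ light) forces fog = False.
  clause (cold ∨ fog ∨ light) is falsified — backtrack.
So idle = False.
Set fog = False.
  then (fog ∨ ¬safe) forces safe = False.
  then (safe ∨ valve) forces valve = True.
Try light = False:
  (¬cache ∨ light) forces cache = False.
  (cache ∨ ¬cold) forces cold = False.
  clause (cold ∨ fog ∨ light) is falsified — backtrack.
So light = True.
  then (cache ∨ fog ∨ ¬light) forces cache = True.
Set cold = True.
  then (¬cache ∨ ¬cold ∨ lock) forces lock = True.
All clauses satisfied.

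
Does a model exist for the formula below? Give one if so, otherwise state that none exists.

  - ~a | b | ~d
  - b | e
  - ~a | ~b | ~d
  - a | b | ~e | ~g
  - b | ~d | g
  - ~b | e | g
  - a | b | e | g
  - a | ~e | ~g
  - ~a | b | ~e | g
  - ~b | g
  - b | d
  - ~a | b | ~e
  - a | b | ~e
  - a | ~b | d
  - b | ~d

d: False; b: True; e: True; g: True; a: True

Set d = False.
  then (b | d) forces b = True.
  then (a | ~b | d) forces a = True.
  then (~b | g) forces g = True.
Set e = True.
All clauses satisfied.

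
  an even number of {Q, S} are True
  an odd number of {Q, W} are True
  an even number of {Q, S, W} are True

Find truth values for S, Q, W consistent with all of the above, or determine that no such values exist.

S=T, Q=T, W=F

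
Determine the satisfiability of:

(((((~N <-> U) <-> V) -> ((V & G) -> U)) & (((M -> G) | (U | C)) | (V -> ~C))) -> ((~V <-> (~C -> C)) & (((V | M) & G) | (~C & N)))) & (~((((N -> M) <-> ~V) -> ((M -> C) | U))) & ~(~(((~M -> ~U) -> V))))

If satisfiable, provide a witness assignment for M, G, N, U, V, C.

Case C = True: the conjunct ~((((N -> M) <-> ~V) -> ((M -> C) | U))) becomes ~((((N -> M) <-> ~V) -> True)) = False.
Case C = False: the formula simplifies to ((((~N <-> U) <-> V) -> ((V & G) -> U)) -> (V & (((V | M) & G) | N))) & (~((((N -> M) <-> ~V) -> (~M | U))) & ~(~(((~M -> ~U) -> V)))).
  V = True: simplifies to (((~N <-> U) -> (G -> U)) -> (G | N)) & ~((~((N -> M)) -> (~M | U))).
    M = True: the conjunct ~((~((N -> M)) -> (~M | U))) becomes ~((False -> U)) = False.
    M = False: the conjunct ~((~((N -> M)) -> (~M | U))) becomes ~((~(~N) -> True)) = False.
  V = False: the conjunct (((~N <-> U) <-> V) -> ((V & G) -> U)) -> (V & (((V | M) & G) | N)) becomes (~((~N <-> U)) -> True) -> (False & ((M & G) | N)) = False.
Both cases fail — unsatisfiable.

UNSATISFIABLE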